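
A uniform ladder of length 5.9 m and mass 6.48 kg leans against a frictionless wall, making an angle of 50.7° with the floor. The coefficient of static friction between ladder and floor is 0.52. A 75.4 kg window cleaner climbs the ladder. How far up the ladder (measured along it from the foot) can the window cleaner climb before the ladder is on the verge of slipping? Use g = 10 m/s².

d ≈ 3.82 m

Take moments about the foot of the ladder.
Ladder weight 6.48×10 = 64.8 N acts at 2.95 m along the ladder; its horizontal arm is 2.95·cos50.7° = 1.868 m → τ = 121 N·m clockwise.
Window cleaner weight 75.4×10 = 754 N at distance d → arm d·cos50.7° → τ = 754·d·0.6334 clockwise.
Wall normal N at the top has arm L sinθ = 4.566 m counterclockwise, so Στ = 0 gives N·4.566 = 121 + 477.6·d.
ΣFy = 0 ⇒ N_floor = 818.8 N, so the maximum friction is μ_s·N_floor = 0.52×818.8 = 425.8 N. ΣFx = 0 ⇒ N_wall = f, so at the slipping point N = 425.8 N.
Substituting: 425.8×4.566 = 121 + 477.6·d ⇒ d = (1944 − 121) / 477.6 = 3.82 m.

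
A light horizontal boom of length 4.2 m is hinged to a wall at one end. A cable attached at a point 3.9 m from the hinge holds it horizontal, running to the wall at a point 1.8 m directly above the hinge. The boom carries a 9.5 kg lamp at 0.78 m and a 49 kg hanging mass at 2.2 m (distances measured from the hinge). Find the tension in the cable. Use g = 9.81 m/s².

Choose the hinge as the axis so the unknown hinge reaction has zero arm there.
Lamp: 9.5 × 9.81 = 93.2 N down at 0.78 m → arm 0.78 m, τ = 93.2 × 0.78 = 72.7 N·m clockwise.
Hanging mass: 49 × 9.81 = 480.7 N down at 2.2 m → arm 2.2 m, τ = 480.7 × 2.2 = 1058 N·m clockwise.
Total clockwise load moment = 1131 N·m.
The cable tension T acts at 3.9 m; only its component perpendicular to the boom, T sinθ, produces torque. sinθ = h/√(h²+d²) = 1.8/√(1.8²+3.9²) = 0.4191.
Balancing moments: T × 3.9 × 0.4191 = 1131, giving T = 1131 / 1.634 = 692 N.

T ≈ 692 N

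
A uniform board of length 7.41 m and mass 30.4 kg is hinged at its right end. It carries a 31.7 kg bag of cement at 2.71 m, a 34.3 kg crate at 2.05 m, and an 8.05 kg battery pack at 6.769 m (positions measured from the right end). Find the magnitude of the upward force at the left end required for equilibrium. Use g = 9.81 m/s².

F ≈ 428 N

Choose the right end as the axis so the unknown pivot reaction has zero arm there.
Beam weight: 30.4 × 9.81 = 298.2 N down at 3.705 m → arm 3.705 m, τ = 298.2 × 3.705 = 1105 N·m counterclockwise.
Bag of cement: 31.7 × 9.81 = 311 N down at 2.71 m → arm 2.71 m, τ = 311 × 2.71 = 842.8 N·m counterclockwise.
Crate: 34.3 × 9.81 = 336.5 N down at 2.05 m → arm 2.05 m, τ = 336.5 × 2.05 = 689.8 N·m counterclockwise.
Battery pack: 8.05 × 9.81 = 78.97 N down at 6.769 m → arm 6.769 m, τ = 78.97 × 6.769 = 534.5 N·m counterclockwise.
Net moment of the loads = 3172 N·m counterclockwise.
The upward force F acts at the left end, arm 7.41 m, giving F × 7.41 clockwise.
Setting net torque to zero: F × 7.41 = 3172 → F = 3172 / 7.41 = 428 N.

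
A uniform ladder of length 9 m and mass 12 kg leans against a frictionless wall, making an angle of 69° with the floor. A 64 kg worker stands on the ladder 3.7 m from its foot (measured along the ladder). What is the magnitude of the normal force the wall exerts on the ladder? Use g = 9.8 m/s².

Choose the foot of the ladder as the axis so the floor normal and friction both act there and drop out.
Ladder weight 12×9.8 = 117.6 N acts at 4.5 m along the ladder; its horizontal arm is 4.5·cos69° = 1.613 m → τ = 189.7 N·m clockwise.
Worker: 64×9.8 = 627.2 N at 3.7 m → arm 1.326 m → τ = 831.7 N·m clockwise.
Wall normal N acts horizontally at the top; its moment arm is the height L sinθ = 9·sin69° = 8.402 m, counterclockwise.
Στ = 0 ⇒ N × 8.402 = 1021 ⇒ N = 122 N.

N_wall ≈ 122 N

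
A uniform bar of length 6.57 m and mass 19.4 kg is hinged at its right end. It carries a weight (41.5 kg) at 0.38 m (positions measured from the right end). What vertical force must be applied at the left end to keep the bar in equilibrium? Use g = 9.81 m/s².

F ≈ 119 N

Sum moments about the right end (the unknown pivot reaction has zero arm there).
Beam weight: 19.4 × 9.81 = 190.3 N down at 3.285 m → arm 3.285 m, τ = 190.3 × 3.285 = 625.1 N·m counterclockwise.
Weight: 41.5 × 9.81 = 407.1 N down at 0.38 m → arm 0.38 m, τ = 407.1 × 0.38 = 154.7 N·m counterclockwise.
Net moment of the loads = 779.8 N·m counterclockwise.
The upward force F acts at the left end, arm 6.57 m, giving F × 6.57 clockwise.
Balancing moments: F × 6.57 = 779.8, giving F = 779.8 / 6.57 = 119 N.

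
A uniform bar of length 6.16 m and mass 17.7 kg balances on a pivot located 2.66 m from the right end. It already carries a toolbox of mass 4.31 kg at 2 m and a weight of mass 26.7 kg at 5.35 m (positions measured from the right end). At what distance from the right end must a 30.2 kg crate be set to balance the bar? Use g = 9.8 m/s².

x ≈ 0.13 m from the right end

About the pivot (at 2.66 m from the right end):
Beam weight: 17.7 × 9.8 = 173.5 N down at 3.08 m → arm 0.42 m, τ = 173.5 × 0.42 = 72.87 N·m counterclockwise.
Toolbox: 4.31 × 9.8 = 42.24 N down at 2 m → arm 0.66 m, τ = 42.24 × 0.66 = 27.88 N·m clockwise.
Weight: 26.7 × 9.8 = 261.7 N down at 5.35 m → arm 2.69 m, τ = 261.7 × 2.69 = 704 N·m counterclockwise.
Net moment of existing loads = 749 N·m counterclockwise.
The crate weighs 30.2 × 9.8 = 296 N and must supply an equal clockwise moment, so its lever arm about the pivot is 749 / 296 = 2.53 m.
That puts it at 2.66 − 2.53 = 0.13 m from the right end.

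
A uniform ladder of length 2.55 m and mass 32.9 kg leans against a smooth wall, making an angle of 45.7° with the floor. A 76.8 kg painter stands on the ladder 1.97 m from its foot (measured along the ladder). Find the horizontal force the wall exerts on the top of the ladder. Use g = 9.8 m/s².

N_wall ≈ 725 N

Taking torques about the foot of the ladder:
Ladder weight 32.9×9.8 = 322.4 N acts at 1.275 m along the ladder; its horizontal arm is 1.275·cos45.7° = 0.8905 m → τ = 287.1 N·m clockwise.
Painter: 76.8×9.8 = 752.6 N at 1.97 m → arm 1.376 m → τ = 1036 N·m clockwise.
Wall normal N acts horizontally at the top; its moment arm is the height L sinθ = 2.55·sin45.7° = 1.825 m, counterclockwise.
For rotational equilibrium, N × 1.825 = 1323, so N = 725 N.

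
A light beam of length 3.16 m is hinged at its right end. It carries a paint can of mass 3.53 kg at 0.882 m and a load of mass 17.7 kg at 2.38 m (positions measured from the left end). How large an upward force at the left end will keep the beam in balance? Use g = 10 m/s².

F ≈ 69.1 N

Take moments about the right end.
Paint can: 3.53 × 10 = 35.3 N down at 0.882 m → arm 2.278 m, τ = 35.3 × 2.278 = 80.41 N·m counterclockwise.
Load: 17.7 × 10 = 177 N down at 2.38 m → arm 0.78 m, τ = 177 × 0.78 = 138.1 N·m counterclockwise.
Net moment of the loads = 218.5 N·m counterclockwise.
The upward force F acts at the left end, arm 3.16 m, giving F × 3.16 clockwise.
Στ = 0 ⇒ F × 3.16 = 218.5 ⇒ F = 218.5 / 3.16 = 69.1 N.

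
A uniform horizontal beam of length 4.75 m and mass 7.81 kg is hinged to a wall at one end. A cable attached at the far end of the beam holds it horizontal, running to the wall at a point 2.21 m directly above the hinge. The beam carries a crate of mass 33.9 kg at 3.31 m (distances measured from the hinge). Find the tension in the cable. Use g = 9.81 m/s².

T ≈ 640 N

Choose the hinge as the axis so the unknown hinge reaction has zero arm there.
Beam weight: 7.81 × 9.81 = 76.62 N down at 2.375 m → arm 2.375 m, τ = 76.62 × 2.375 = 182 N·m clockwise.
Crate: 33.9 × 9.81 = 332.6 N down at 3.31 m → arm 3.31 m, τ = 332.6 × 3.31 = 1101 N·m clockwise.
Total clockwise load moment = 1283 N·m.
The cable tension T acts at 4.75 m; only its component perpendicular to the beam, T sinθ, produces torque. sinθ = h/√(h²+d²) = 2.21/√(2.21²+4.75²) = 0.4218.
Setting net torque to zero: T × 4.75 × 0.4218 = 1283 → T = 1283 / 2.004 = 640 N.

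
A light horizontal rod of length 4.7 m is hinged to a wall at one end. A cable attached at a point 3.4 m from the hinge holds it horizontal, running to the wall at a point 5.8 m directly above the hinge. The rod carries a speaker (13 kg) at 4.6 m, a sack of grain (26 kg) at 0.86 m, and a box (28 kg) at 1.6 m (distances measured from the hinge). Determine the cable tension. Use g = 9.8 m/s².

T ≈ 424 N

Choose the hinge as the axis so the unknown hinge reaction has zero arm there.
Speaker: 13 × 9.8 = 127.4 N down at 4.6 m → arm 4.6 m, τ = 127.4 × 4.6 = 586 N·m clockwise.
Sack of grain: 26 × 9.8 = 254.8 N down at 0.86 m → arm 0.86 m, τ = 254.8 × 0.86 = 219.1 N·m clockwise.
Box: 28 × 9.8 = 274.4 N down at 1.6 m → arm 1.6 m, τ = 274.4 × 1.6 = 439 N·m clockwise.
Total clockwise load moment = 1244 N·m.
The cable tension T acts at 3.4 m; only its component perpendicular to the rod, T sinθ, produces torque. sinθ = h/√(h²+d²) = 5.8/√(5.8²+3.4²) = 0.8627.
For rotational equilibrium, T × 3.4 × 0.8627 = 1244, so T = 1244 / 2.933 = 424 N.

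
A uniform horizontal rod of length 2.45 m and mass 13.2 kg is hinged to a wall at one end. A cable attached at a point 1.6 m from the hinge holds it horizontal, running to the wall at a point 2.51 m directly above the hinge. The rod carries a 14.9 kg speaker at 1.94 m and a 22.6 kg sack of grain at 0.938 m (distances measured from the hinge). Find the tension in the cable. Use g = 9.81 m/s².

T ≈ 482 N

Take moments about the hinge.
Beam weight: 13.2 × 9.81 = 129.5 N down at 1.225 m → arm 1.225 m, τ = 129.5 × 1.225 = 158.6 N·m clockwise.
Speaker: 14.9 × 9.81 = 146.2 N down at 1.94 m → arm 1.94 m, τ = 146.2 × 1.94 = 283.6 N·m clockwise.
Sack of grain: 22.6 × 9.81 = 221.7 N down at 0.938 m → arm 0.938 m, τ = 221.7 × 0.938 = 208 N·m clockwise.
Total clockwise load moment = 650.2 N·m.
The cable tension T acts at 1.6 m; only its component perpendicular to the rod, T sinθ, produces torque. sinθ = h/√(h²+d²) = 2.51/√(2.51²+1.6²) = 0.8432.
Στ = 0 ⇒ T × 1.6 × 0.8432 = 650.2 ⇒ T = 650.2 / 1.349 = 482 N.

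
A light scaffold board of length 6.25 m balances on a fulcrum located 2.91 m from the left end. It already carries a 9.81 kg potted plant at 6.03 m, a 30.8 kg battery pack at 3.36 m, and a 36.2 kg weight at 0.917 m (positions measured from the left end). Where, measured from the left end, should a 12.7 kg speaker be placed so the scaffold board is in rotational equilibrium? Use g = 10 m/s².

Choose the fulcrum (at 2.91 m from the left end) as the axis so the support reaction has zero arm there.
Potted plant: 9.81 × 10 = 98.1 N down at 6.03 m → arm 3.12 m, τ = 98.1 × 3.12 = 306.1 N·m clockwise.
Battery pack: 30.8 × 10 = 308 N down at 3.36 m → arm 0.45 m, τ = 308 × 0.45 = 138.6 N·m clockwise.
Weight: 36.2 × 10 = 362 N down at 0.917 m → arm 1.993 m, τ = 362 × 1.993 = 721.5 N·m counterclockwise.
Net moment of existing loads = 276.8 N·m counterclockwise.
The speaker weighs 12.7 × 10 = 127 N and must supply an equal clockwise moment, so its lever arm about the fulcrum is 276.8 / 127 = 2.18 m.
That puts it at 2.91 + 2.18 = 5.09 m from the left end.

x ≈ 5.09 m from the left end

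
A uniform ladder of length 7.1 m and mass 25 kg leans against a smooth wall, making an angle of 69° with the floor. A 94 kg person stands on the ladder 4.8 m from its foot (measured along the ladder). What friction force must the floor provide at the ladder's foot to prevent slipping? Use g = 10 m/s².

f ≈ 292 N

Choose the foot of the ladder as the axis so the floor normal and friction both act there and drop out.
Ladder weight 25×10 = 250 N acts at 3.55 m along the ladder; its horizontal arm is 3.55·cos69° = 1.272 m → τ = 318 N·m clockwise.
Person: 94×10 = 940 N at 4.8 m → arm 1.72 m → τ = 1617 N·m clockwise.
Wall normal N acts horizontally at the top; its moment arm is the height L sinθ = 7.1·sin69° = 6.628 m, counterclockwise.
Balancing moments: N × 6.628 = 1935, giving N = 292 N.
ΣFx = 0: friction at the foot balances the wall's push, so f = N_wall = 292 N.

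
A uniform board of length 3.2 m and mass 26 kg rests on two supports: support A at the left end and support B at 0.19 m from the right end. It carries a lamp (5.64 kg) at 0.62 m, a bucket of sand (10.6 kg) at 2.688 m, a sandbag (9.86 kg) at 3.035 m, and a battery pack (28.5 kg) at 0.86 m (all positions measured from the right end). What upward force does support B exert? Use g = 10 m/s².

Taking torques about support A:
Beam weight: 26 × 10 = 260 N down at 1.6 m → arm 1.6 m, τ = 260 × 1.6 = 416 N·m clockwise.
Lamp: 5.64 × 10 = 56.4 N down at 0.62 m → arm 2.58 m, τ = 56.4 × 2.58 = 145.5 N·m clockwise.
Bucket of sand: 10.6 × 10 = 106 N down at 2.688 m → arm 0.512 m, τ = 106 × 0.512 = 54.27 N·m clockwise.
Sandbag: 9.86 × 10 = 98.6 N down at 3.035 m → arm 0.165 m, τ = 98.6 × 0.165 = 16.27 N·m clockwise.
Battery pack: 28.5 × 10 = 285 N down at 0.86 m → arm 2.34 m, τ = 285 × 2.34 = 666.9 N·m clockwise.
Net load moment about support A = 1299 N·m clockwise.
Reaction R at support B is upward at 0.19 m, arm 3.01 m → moment R × 3.01 counterclockwise.
Στ = 0 ⇒ R × 3.01 = 1299 ⇒ R = 432 N.

R_B ≈ 432 N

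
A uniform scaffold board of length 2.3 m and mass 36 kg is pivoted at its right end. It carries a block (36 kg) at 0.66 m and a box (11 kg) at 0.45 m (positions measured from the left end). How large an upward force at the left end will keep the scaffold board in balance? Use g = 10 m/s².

Taking torques about the right end:
Beam weight: 36 × 10 = 360 N down at 1.15 m → arm 1.15 m, τ = 360 × 1.15 = 414 N·m counterclockwise.
Block: 36 × 10 = 360 N down at 0.66 m → arm 1.64 m, τ = 360 × 1.64 = 590.4 N·m counterclockwise.
Box: 11 × 10 = 110 N down at 0.45 m → arm 1.85 m, τ = 110 × 1.85 = 203.5 N·m counterclockwise.
Net moment of the loads = 1208 N·m counterclockwise.
The upward force F acts at the left end, arm 2.3 m, giving F × 2.3 clockwise.
For rotational equilibrium, F × 2.3 = 1208, so F = 1208 / 2.3 = 525 N.

F ≈ 525 N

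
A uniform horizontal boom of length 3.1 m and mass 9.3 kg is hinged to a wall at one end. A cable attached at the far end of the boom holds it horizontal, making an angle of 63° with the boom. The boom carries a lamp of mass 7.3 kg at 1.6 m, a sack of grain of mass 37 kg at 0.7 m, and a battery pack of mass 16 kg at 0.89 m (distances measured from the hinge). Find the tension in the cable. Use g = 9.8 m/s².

T ≈ 235 N

Sum moments about the hinge (the unknown hinge reaction has zero arm there).
Beam weight: 9.3 × 9.8 = 91.14 N down at 1.55 m → arm 1.55 m, τ = 91.14 × 1.55 = 141.3 N·m clockwise.
Lamp: 7.3 × 9.8 = 71.54 N down at 1.6 m → arm 1.6 m, τ = 71.54 × 1.6 = 114.5 N·m clockwise.
Sack of grain: 37 × 9.8 = 362.6 N down at 0.7 m → arm 0.7 m, τ = 362.6 × 0.7 = 253.8 N·m clockwise.
Battery pack: 16 × 9.8 = 156.8 N down at 0.89 m → arm 0.89 m, τ = 156.8 × 0.89 = 139.6 N·m clockwise.
Total clockwise load moment = 649.2 N·m.
The cable tension T acts at 3.1 m; only its component perpendicular to the boom, T sinθ, produces torque. sin 63° = 0.891.
For rotational equilibrium, T × 3.1 × 0.891 = 649.2, so T = 649.2 / 2.762 = 235 N.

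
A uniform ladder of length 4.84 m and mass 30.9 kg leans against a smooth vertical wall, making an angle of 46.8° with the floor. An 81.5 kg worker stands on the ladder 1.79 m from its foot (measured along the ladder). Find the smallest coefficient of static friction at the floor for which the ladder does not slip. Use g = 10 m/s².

Sum moments about the foot of the ladder (the floor normal and friction both act there and drop out).
Ladder weight 30.9×10 = 309 N acts at 2.42 m along the ladder; its horizontal arm is 2.42·cos46.8° = 1.657 m → τ = 512 N·m clockwise.
Worker: 81.5×10 = 815 N at 1.79 m → arm 1.225 m → τ = 998.4 N·m clockwise.
Wall normal N acts horizontally at the top; its moment arm is the height L sinθ = 4.84·sin46.8° = 3.528 m, counterclockwise.
For rotational equilibrium, N × 3.528 = 1510, so N = 428 N.
ΣFx = 0 ⇒ f = N_wall = 428 N. ΣFy = 0 ⇒ N_floor = 1124 N.
μ_min = f / N_floor = 428 / 1124 = 0.381.

μ_min ≈ 0.381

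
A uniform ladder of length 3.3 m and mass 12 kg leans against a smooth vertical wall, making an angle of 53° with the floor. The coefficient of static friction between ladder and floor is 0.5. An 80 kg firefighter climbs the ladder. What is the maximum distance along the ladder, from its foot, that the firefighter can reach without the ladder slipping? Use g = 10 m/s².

d ≈ 2.27 m

Take moments about the foot of the ladder.
Ladder weight 12×10 = 120 N acts at 1.65 m along the ladder; its horizontal arm is 1.65·cos53° = 0.993 m → τ = 119.2 N·m clockwise.
Firefighter weight 80×10 = 800 N at distance d → arm d·cos53° → τ = 800·d·0.6018 clockwise.
Wall normal N at the top has arm L sinθ = 2.635 m counterclockwise, so Στ = 0 gives N·2.635 = 119.2 + 481.4·d.
ΣFy = 0 ⇒ N_floor = 920 N, so the maximum friction is μ_s·N_floor = 0.5×920 = 460 N. ΣFx = 0 ⇒ N_wall = f, so at the slipping point N = 460 N.
Substituting: 460×2.635 = 119.2 + 481.4·d ⇒ d = (1212 − 119.2) / 481.4 = 2.27 m.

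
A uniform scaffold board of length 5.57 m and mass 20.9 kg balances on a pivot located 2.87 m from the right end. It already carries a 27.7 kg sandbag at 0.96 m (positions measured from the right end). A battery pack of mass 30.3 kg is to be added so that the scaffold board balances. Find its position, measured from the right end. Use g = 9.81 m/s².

x ≈ 4.67 m from the right end

Taking torques about the pivot (at 2.87 m from the right end):
Beam weight: 20.9 × 9.81 = 205 N down at 2.785 m → arm 0.085 m, τ = 205 × 0.085 = 17.43 N·m clockwise.
Sandbag: 27.7 × 9.81 = 271.7 N down at 0.96 m → arm 1.91 m, τ = 271.7 × 1.91 = 518.9 N·m clockwise.
Net moment of existing loads = 536.3 N·m clockwise.
The battery pack weighs 30.3 × 9.81 = 297.2 N and must supply an equal counterclockwise moment, so its lever arm about the pivot is 536.3 / 297.2 = 1.8 m.
That puts it at 2.87 + 1.8 = 4.67 m from the right end.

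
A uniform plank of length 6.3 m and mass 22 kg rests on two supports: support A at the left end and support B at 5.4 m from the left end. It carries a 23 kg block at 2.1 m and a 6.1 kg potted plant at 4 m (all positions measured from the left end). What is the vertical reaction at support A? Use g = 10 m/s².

R_A ≈ 248 N

About support B:
Beam weight: 22 × 10 = 220 N down at 3.15 m → arm 2.25 m, τ = 220 × 2.25 = 495 N·m counterclockwise.
Block: 23 × 10 = 230 N down at 2.1 m → arm 3.3 m, τ = 230 × 3.3 = 759 N·m counterclockwise.
Potted plant: 6.1 × 10 = 61 N down at 4 m → arm 1.4 m, τ = 61 × 1.4 = 85.4 N·m counterclockwise.
Net load moment about support B = 1339 N·m counterclockwise.
Reaction R at support A is upward at 0 m, arm 5.4 m → moment R × 5.4 clockwise.
Στ = 0 ⇒ R × 5.4 = 1339 ⇒ R = 248 N.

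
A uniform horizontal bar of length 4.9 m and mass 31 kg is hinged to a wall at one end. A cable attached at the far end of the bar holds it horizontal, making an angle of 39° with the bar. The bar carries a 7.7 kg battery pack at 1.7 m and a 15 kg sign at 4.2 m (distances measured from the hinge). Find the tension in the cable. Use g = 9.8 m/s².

T ≈ 483 N

Taking torques about the hinge:
Beam weight: 31 × 9.8 = 303.8 N down at 2.45 m → arm 2.45 m, τ = 303.8 × 2.45 = 744.3 N·m clockwise.
Battery pack: 7.7 × 9.8 = 75.46 N down at 1.7 m → arm 1.7 m, τ = 75.46 × 1.7 = 128.3 N·m clockwise.
Sign: 15 × 9.8 = 147 N down at 4.2 m → arm 4.2 m, τ = 147 × 4.2 = 617.4 N·m clockwise.
Total clockwise load moment = 1490 N·m.
The cable tension T acts at 4.9 m; only its component perpendicular to the bar, T sinθ, produces torque. sin 39° = 0.6293.
Balancing moments: T × 4.9 × 0.6293 = 1490, giving T = 1490 / 3.084 = 483 N.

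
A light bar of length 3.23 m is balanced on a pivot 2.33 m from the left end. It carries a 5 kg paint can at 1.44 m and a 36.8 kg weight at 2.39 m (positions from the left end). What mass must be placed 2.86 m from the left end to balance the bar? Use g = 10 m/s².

Choose the pivot (at 2.33 m from the left end) as the axis so the support reaction has zero arm there.
Paint can: 5 × 10 = 50 N down at 1.44 m → arm 0.89 m, τ = 50 × 0.89 = 44.5 N·m counterclockwise.
Weight: 36.8 × 10 = 368 N down at 2.39 m → arm 0.06 m, τ = 368 × 0.06 = 22.08 N·m clockwise.
Net moment of known loads = 22.42 N·m counterclockwise.
An unknown mass m at 2.86 m has arm 0.53 m; its moment is m·g·0.53 clockwise.
For rotational equilibrium, m × 10 × 0.53 = 22.42, so m = 22.42 / (10 × 0.53) = 4.23 kg.

m ≈ 4.23 kg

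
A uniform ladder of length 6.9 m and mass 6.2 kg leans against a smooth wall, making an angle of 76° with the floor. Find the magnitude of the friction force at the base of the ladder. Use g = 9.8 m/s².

Choose the foot of the ladder as the axis so the floor normal and friction both act there and drop out.
Ladder weight 6.2×9.8 = 60.76 N acts at 3.45 m along the ladder; its horizontal arm is 3.45·cos76° = 0.8346 m → τ = 50.71 N·m clockwise.
Wall normal N acts horizontally at the top; its moment arm is the height L sinθ = 6.9·sin76° = 6.695 m, counterclockwise.
For rotational equilibrium, N × 6.695 = 50.71, so N = 7.57 N.
ΣFx = 0: friction at the foot balances the wall's push, so f = N_wall = 7.57 N.

f ≈ 7.57 N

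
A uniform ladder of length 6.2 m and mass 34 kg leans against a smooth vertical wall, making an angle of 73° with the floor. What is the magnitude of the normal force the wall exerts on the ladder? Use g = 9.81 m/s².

Sum moments about the foot of the ladder (the floor normal and friction both act there and drop out).
Ladder weight 34×9.81 = 333.5 N acts at 3.1 m along the ladder; its horizontal arm is 3.1·cos73° = 0.9064 m → τ = 302.3 N·m clockwise.
Wall normal N acts horizontally at the top; its moment arm is the height L sinθ = 6.2·sin73° = 5.929 m, counterclockwise.
For rotational equilibrium, N × 5.929 = 302.3, so N = 51 N.

N_wall ≈ 51 N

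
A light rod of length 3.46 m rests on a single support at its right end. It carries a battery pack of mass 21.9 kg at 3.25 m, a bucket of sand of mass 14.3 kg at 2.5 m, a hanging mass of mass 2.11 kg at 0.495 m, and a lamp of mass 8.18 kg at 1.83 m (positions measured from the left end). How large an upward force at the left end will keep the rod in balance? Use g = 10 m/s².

Taking torques about the right end:
Battery pack: 21.9 × 10 = 219 N down at 3.25 m → arm 0.21 m, τ = 219 × 0.21 = 45.99 N·m counterclockwise.
Bucket of sand: 14.3 × 10 = 143 N down at 2.5 m → arm 0.96 m, τ = 143 × 0.96 = 137.3 N·m counterclockwise.
Hanging mass: 2.11 × 10 = 21.1 N down at 0.495 m → arm 2.965 m, τ = 21.1 × 2.965 = 62.56 N·m counterclockwise.
Lamp: 8.18 × 10 = 81.8 N down at 1.83 m → arm 1.63 m, τ = 81.8 × 1.63 = 133.3 N·m counterclockwise.
Net moment of the loads = 379.2 N·m counterclockwise.
The upward force F acts at the left end, arm 3.46 m, giving F × 3.46 clockwise.
Setting net torque to zero: F × 3.46 = 379.2 → F = 379.2 / 3.46 = 110 N.

F ≈ 110 N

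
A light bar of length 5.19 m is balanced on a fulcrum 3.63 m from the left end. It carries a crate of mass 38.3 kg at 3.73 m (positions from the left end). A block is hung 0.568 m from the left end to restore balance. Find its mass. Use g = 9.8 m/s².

m ≈ 1.25 kg

About the fulcrum (at 3.63 m from the left end):
Crate: 38.3 × 9.8 = 375.3 N down at 3.73 m → arm 0.1 m, τ = 375.3 × 0.1 = 37.53 N·m clockwise.
Net moment of known loads = 37.53 N·m clockwise.
An unknown mass m at 0.568 m has arm 3.062 m; its moment is m·g·3.062 counterclockwise.
For rotational equilibrium, m × 9.8 × 3.062 = 37.53, so m = 37.53 / (9.8 × 3.062) = 1.25 kg.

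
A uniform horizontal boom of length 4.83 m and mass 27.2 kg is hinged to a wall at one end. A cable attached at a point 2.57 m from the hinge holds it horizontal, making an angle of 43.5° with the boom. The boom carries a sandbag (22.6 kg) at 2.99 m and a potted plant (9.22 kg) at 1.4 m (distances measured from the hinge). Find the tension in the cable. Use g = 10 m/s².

T ≈ 826 N

Take moments about the hinge.
Beam weight: 27.2 × 10 = 272 N down at 2.415 m → arm 2.415 m, τ = 272 × 2.415 = 656.9 N·m clockwise.
Sandbag: 22.6 × 10 = 226 N down at 2.99 m → arm 2.99 m, τ = 226 × 2.99 = 675.7 N·m clockwise.
Potted plant: 9.22 × 10 = 92.2 N down at 1.4 m → arm 1.4 m, τ = 92.2 × 1.4 = 129.1 N·m clockwise.
Total clockwise load moment = 1462 N·m.
The cable tension T acts at 2.57 m; only its component perpendicular to the boom, T sinθ, produces torque. sin 43.5° = 0.6884.
Balancing moments: T × 2.57 × 0.6884 = 1462, giving T = 1462 / 1.769 = 826 N.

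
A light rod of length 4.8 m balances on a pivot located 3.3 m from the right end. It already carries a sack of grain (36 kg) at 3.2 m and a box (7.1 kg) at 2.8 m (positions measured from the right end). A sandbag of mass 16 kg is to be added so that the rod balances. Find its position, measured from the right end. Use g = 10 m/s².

Choose the pivot (at 3.3 m from the right end) as the axis so the support reaction has zero arm there.
Sack of grain: 36 × 10 = 360 N down at 3.2 m → arm 0.1 m, τ = 360 × 0.1 = 36 N·m clockwise.
Box: 7.1 × 10 = 71 N down at 2.8 m → arm 0.5 m, τ = 71 × 0.5 = 35.5 N·m clockwise.
Net moment of existing loads = 71.5 N·m clockwise.
The sandbag weighs 16 × 10 = 160 N and must supply an equal counterclockwise moment, so its lever arm about the pivot is 71.5 / 160 = 0.447 m.
That puts it at 3.3 + 0.447 = 3.75 m from the right end.

x ≈ 3.75 m from the right end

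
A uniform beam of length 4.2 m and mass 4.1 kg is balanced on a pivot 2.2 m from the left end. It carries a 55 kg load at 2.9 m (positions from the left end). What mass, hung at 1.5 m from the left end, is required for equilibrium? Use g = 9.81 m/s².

m ≈ 54.4 kg

Take moments about the pivot (at 2.2 m from the left end).
Beam weight: 4.1 × 9.81 = 40.22 N down at 2.1 m → arm 0.1 m, τ = 40.22 × 0.1 = 4.022 N·m counterclockwise.
Load: 55 × 9.81 = 539.6 N down at 2.9 m → arm 0.7 m, τ = 539.6 × 0.7 = 377.7 N·m clockwise.
Net moment of known loads = 373.7 N·m clockwise.
An unknown mass m at 1.5 m has arm 0.7 m; its moment is m·g·0.7 counterclockwise.
Setting net torque to zero: m × 9.81 × 0.7 = 373.7 → m = 373.7 / (9.81 × 0.7) = 54.4 kg.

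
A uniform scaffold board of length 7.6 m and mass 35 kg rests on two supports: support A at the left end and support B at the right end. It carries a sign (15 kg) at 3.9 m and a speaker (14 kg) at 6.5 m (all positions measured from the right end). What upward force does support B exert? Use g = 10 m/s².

Sum moments about support A (its reaction then has zero moment arm).
Beam weight: 35 × 10 = 350 N down at 3.8 m → arm 3.8 m, τ = 350 × 3.8 = 1330 N·m clockwise.
Sign: 15 × 10 = 150 N down at 3.9 m → arm 3.7 m, τ = 150 × 3.7 = 555 N·m clockwise.
Speaker: 14 × 10 = 140 N down at 6.5 m → arm 1.1 m, τ = 140 × 1.1 = 154 N·m clockwise.
Net load moment about support A = 2039 N·m clockwise.
Reaction R at support B is upward at 0 m, arm 7.6 m → moment R × 7.6 counterclockwise.
For rotational equilibrium, R × 7.6 = 2039, so R = 268 N.

R_B ≈ 268 N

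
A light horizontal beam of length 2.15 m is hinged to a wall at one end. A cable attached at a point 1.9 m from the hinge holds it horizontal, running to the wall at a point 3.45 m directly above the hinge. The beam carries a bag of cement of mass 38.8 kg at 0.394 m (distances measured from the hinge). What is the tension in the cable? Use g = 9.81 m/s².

T ≈ 90.1 N

Take moments about the hinge.
Bag of cement: 38.8 × 9.81 = 380.6 N down at 0.394 m → arm 0.394 m, τ = 380.6 × 0.394 = 150 N·m clockwise.
Total clockwise load moment = 150 N·m.
The cable tension T acts at 1.9 m; only its component perpendicular to the beam, T sinθ, produces torque. sinθ = h/√(h²+d²) = 3.45/√(3.45²+1.9²) = 0.8759.
For rotational equilibrium, T × 1.9 × 0.8759 = 150, so T = 150 / 1.664 = 90.1 N.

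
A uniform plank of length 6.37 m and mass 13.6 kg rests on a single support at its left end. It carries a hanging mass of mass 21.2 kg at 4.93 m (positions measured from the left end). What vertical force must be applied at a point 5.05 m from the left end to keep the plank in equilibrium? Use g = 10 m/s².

F ≈ 293 N

Sum moments about the left end (the unknown pivot reaction has zero arm there).
Beam weight: 13.6 × 10 = 136 N down at 3.185 m → arm 3.185 m, τ = 136 × 3.185 = 433.2 N·m clockwise.
Hanging mass: 21.2 × 10 = 212 N down at 4.93 m → arm 4.93 m, τ = 212 × 4.93 = 1045 N·m clockwise.
Net moment of the loads = 1478 N·m clockwise.
The upward force F acts at a point 5.05 m from the left end, arm 5.05 m, giving F × 5.05 counterclockwise.
Στ = 0 ⇒ F × 5.05 = 1478 ⇒ F = 1478 / 5.05 = 293 N.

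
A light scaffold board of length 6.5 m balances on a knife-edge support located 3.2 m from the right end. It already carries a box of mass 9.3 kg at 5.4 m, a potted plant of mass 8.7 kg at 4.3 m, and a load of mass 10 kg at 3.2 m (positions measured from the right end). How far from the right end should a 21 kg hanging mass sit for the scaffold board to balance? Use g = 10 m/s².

x ≈ 1.77 m from the right end

Sum moments about the knife-edge support (at 3.2 m from the right end) (the support reaction has zero arm there).
Box: 9.3 × 10 = 93 N down at 5.4 m → arm 2.2 m, τ = 93 × 2.2 = 204.6 N·m counterclockwise.
Potted plant: 8.7 × 10 = 87 N down at 4.3 m → arm 1.1 m, τ = 87 × 1.1 = 95.7 N·m counterclockwise.
Load: acts at the knife-edge support, moment arm 0 → no torque.
Net moment of existing loads = 300.3 N·m counterclockwise.
The hanging mass weighs 21 × 10 = 210 N and must supply an equal clockwise moment, so its lever arm about the knife-edge support is 300.3 / 210 = 1.43 m.
That puts it at 3.2 − 1.43 = 1.77 m from the right end.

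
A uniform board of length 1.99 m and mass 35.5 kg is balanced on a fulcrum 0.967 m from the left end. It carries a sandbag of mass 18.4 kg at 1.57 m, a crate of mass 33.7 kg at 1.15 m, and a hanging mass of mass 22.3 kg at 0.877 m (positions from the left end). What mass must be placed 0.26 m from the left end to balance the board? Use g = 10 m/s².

m ≈ 23 kg

Choose the fulcrum (at 0.967 m from the left end) as the axis so the support reaction has zero arm there.
Beam weight: 35.5 × 10 = 355 N down at 0.995 m → arm 0.028 m, τ = 355 × 0.028 = 9.94 N·m clockwise.
Sandbag: 18.4 × 10 = 184 N down at 1.57 m → arm 0.603 m, τ = 184 × 0.603 = 111 N·m clockwise.
Crate: 33.7 × 10 = 337 N down at 1.15 m → arm 0.183 m, τ = 337 × 0.183 = 61.67 N·m clockwise.
Hanging mass: 22.3 × 10 = 223 N down at 0.877 m → arm 0.09 m, τ = 223 × 0.09 = 20.07 N·m counterclockwise.
Net moment of known loads = 162.5 N·m clockwise.
An unknown mass m at 0.26 m has arm 0.707 m; its moment is m·g·0.707 counterclockwise.
Balancing moments: m × 10 × 0.707 = 162.5, giving m = 162.5 / (10 × 0.707) = 23 kg.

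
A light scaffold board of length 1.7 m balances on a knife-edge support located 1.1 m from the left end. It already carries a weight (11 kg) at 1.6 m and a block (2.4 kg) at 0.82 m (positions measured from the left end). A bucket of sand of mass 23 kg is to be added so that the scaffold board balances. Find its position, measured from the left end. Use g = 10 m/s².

x ≈ 0.89 m from the left end

Take moments about the knife-edge support (at 1.1 m from the left end).
Weight: 11 × 10 = 110 N down at 1.6 m → arm 0.5 m, τ = 110 × 0.5 = 55 N·m clockwise.
Block: 2.4 × 10 = 24 N down at 0.82 m → arm 0.28 m, τ = 24 × 0.28 = 6.72 N·m counterclockwise.
Net moment of existing loads = 48.28 N·m clockwise.
The bucket of sand weighs 23 × 10 = 230 N and must supply an equal counterclockwise moment, so its lever arm about the knife-edge support is 48.28 / 230 = 0.21 m.
That puts it at 1.1 − 0.21 = 0.89 m from the left end.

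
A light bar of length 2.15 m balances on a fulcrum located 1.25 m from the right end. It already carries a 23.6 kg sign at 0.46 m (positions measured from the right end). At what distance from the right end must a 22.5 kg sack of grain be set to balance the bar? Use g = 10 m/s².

x ≈ 2.08 m from the right end

Choose the fulcrum (at 1.25 m from the right end) as the axis so the support reaction has zero arm there.
Sign: 23.6 × 10 = 236 N down at 0.46 m → arm 0.79 m, τ = 236 × 0.79 = 186.4 N·m clockwise.
Net moment of existing loads = 186.4 N·m clockwise.
The sack of grain weighs 22.5 × 10 = 225 N and must supply an equal counterclockwise moment, so its lever arm about the fulcrum is 186.4 / 225 = 0.828 m.
That puts it at 1.25 + 0.828 = 2.08 m from the right end.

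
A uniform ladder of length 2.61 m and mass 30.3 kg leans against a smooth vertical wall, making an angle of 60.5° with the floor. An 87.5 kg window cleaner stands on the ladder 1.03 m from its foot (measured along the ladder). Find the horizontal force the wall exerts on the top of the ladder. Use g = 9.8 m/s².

N_wall ≈ 275 N

Taking torques about the foot of the ladder:
Ladder weight 30.3×9.8 = 296.9 N acts at 1.305 m along the ladder; its horizontal arm is 1.305·cos60.5° = 0.6426 m → τ = 190.8 N·m clockwise.
Window cleaner: 87.5×9.8 = 857.5 N at 1.03 m → arm 0.5072 m → τ = 434.9 N·m clockwise.
Wall normal N acts horizontally at the top; its moment arm is the height L sinθ = 2.61·sin60.5° = 2.272 m, counterclockwise.
Setting net torque to zero: N × 2.272 = 625.7 → N = 275 N.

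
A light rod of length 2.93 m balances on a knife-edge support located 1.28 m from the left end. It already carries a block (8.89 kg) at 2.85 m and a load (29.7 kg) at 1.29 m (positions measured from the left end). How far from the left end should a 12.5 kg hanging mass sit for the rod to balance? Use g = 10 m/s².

Sum moments about the knife-edge support (at 1.28 m from the left end) (the support reaction has zero arm there).
Block: 8.89 × 10 = 88.9 N down at 2.85 m → arm 1.57 m, τ = 88.9 × 1.57 = 139.6 N·m clockwise.
Load: 29.7 × 10 = 297 N down at 1.29 m → arm 0.01 m, τ = 297 × 0.01 = 2.97 N·m clockwise.
Net moment of existing loads = 142.6 N·m clockwise.
The hanging mass weighs 12.5 × 10 = 125 N and must supply an equal counterclockwise moment, so its lever arm about the knife-edge support is 142.6 / 125 = 1.14 m.
That puts it at 1.28 − 1.14 = 0.14 m from the left end.

x ≈ 0.14 m from the left end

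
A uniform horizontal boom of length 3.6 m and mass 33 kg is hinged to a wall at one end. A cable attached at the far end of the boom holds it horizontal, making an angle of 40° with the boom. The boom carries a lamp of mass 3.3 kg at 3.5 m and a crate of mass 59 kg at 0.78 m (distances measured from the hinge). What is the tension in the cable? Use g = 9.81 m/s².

Take moments about the hinge.
Beam weight: 33 × 9.81 = 323.7 N down at 1.8 m → arm 1.8 m, τ = 323.7 × 1.8 = 582.7 N·m clockwise.
Lamp: 3.3 × 9.81 = 32.37 N down at 3.5 m → arm 3.5 m, τ = 32.37 × 3.5 = 113.3 N·m clockwise.
Crate: 59 × 9.81 = 578.8 N down at 0.78 m → arm 0.78 m, τ = 578.8 × 0.78 = 451.5 N·m clockwise.
Total clockwise load moment = 1148 N·m.
The cable tension T acts at 3.6 m; only its component perpendicular to the boom, T sinθ, produces torque. sin 40° = 0.6428.
Setting net torque to zero: T × 3.6 × 0.6428 = 1148 → T = 1148 / 2.314 = 496 N.

T ≈ 496 N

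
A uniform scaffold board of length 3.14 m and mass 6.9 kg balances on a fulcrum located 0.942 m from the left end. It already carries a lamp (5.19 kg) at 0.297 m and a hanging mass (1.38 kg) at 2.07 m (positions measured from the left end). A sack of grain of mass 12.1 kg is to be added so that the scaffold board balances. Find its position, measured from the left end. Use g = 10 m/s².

x ≈ 0.732 m from the left end

Take moments about the fulcrum (at 0.942 m from the left end).
Beam weight: 6.9 × 10 = 69 N down at 1.57 m → arm 0.628 m, τ = 69 × 0.628 = 43.33 N·m clockwise.
Lamp: 5.19 × 10 = 51.9 N down at 0.297 m → arm 0.645 m, τ = 51.9 × 0.645 = 33.48 N·m counterclockwise.
Hanging mass: 1.38 × 10 = 13.8 N down at 2.07 m → arm 1.128 m, τ = 13.8 × 1.128 = 15.57 N·m clockwise.
Net moment of existing loads = 25.42 N·m clockwise.
The sack of grain weighs 12.1 × 10 = 121 N and must supply an equal counterclockwise moment, so its lever arm about the fulcrum is 25.42 / 121 = 0.21 m.
That puts it at 0.942 − 0.21 = 0.732 m from the left end.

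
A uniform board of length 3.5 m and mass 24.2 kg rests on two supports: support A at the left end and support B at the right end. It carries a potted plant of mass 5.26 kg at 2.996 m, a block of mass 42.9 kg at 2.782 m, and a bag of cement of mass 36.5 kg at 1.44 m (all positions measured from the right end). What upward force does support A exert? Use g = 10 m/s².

Taking torques about support B:
Beam weight: 24.2 × 10 = 242 N down at 1.75 m → arm 1.75 m, τ = 242 × 1.75 = 423.5 N·m counterclockwise.
Potted plant: 5.26 × 10 = 52.6 N down at 2.996 m → arm 2.996 m, τ = 52.6 × 2.996 = 157.6 N·m counterclockwise.
Block: 42.9 × 10 = 429 N down at 2.782 m → arm 2.782 m, τ = 429 × 2.782 = 1193 N·m counterclockwise.
Bag of cement: 36.5 × 10 = 365 N down at 1.44 m → arm 1.44 m, τ = 365 × 1.44 = 525.6 N·m counterclockwise.
Net load moment about support B = 2300 N·m counterclockwise.
Reaction R at support A is upward at 3.5 m, arm 3.5 m → moment R × 3.5 clockwise.
Στ = 0 ⇒ R × 3.5 = 2300 ⇒ R = 657 N.

R_A ≈ 657 N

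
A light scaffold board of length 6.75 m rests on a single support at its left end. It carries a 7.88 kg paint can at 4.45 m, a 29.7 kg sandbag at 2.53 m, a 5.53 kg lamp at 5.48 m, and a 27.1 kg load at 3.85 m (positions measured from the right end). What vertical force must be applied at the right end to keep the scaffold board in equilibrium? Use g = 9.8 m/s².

F ≈ 333 N

Take moments about the left end.
Paint can: 7.88 × 9.8 = 77.22 N down at 4.45 m → arm 2.3 m, τ = 77.22 × 2.3 = 177.6 N·m clockwise.
Sandbag: 29.7 × 9.8 = 291.1 N down at 2.53 m → arm 4.22 m, τ = 291.1 × 4.22 = 1228 N·m clockwise.
Lamp: 5.53 × 9.8 = 54.19 N down at 5.48 m → arm 1.27 m, τ = 54.19 × 1.27 = 68.82 N·m clockwise.
Load: 27.1 × 9.8 = 265.6 N down at 3.85 m → arm 2.9 m, τ = 265.6 × 2.9 = 770.2 N·m clockwise.
Net moment of the loads = 2245 N·m clockwise.
The upward force F acts at the right end, arm 6.75 m, giving F × 6.75 counterclockwise.
For rotational equilibrium, F × 6.75 = 2245, so F = 2245 / 6.75 = 333 N.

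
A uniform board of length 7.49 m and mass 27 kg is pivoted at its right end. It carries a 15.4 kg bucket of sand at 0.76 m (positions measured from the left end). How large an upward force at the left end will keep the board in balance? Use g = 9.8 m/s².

Take moments about the right end.
Beam weight: 27 × 9.8 = 264.6 N down at 3.745 m → arm 3.745 m, τ = 264.6 × 3.745 = 990.9 N·m counterclockwise.
Bucket of sand: 15.4 × 9.8 = 150.9 N down at 0.76 m → arm 6.73 m, τ = 150.9 × 6.73 = 1016 N·m counterclockwise.
Net moment of the loads = 2007 N·m counterclockwise.
The upward force F acts at the left end, arm 7.49 m, giving F × 7.49 clockwise.
For rotational equilibrium, F × 7.49 = 2007, so F = 2007 / 7.49 = 268 N.

F ≈ 268 N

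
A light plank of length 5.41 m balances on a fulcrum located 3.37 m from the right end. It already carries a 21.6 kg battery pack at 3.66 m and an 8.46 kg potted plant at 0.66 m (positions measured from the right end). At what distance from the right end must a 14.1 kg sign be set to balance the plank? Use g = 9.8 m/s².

x ≈ 4.55 m from the right end

Taking torques about the fulcrum (at 3.37 m from the right end):
Battery pack: 21.6 × 9.8 = 211.7 N down at 3.66 m → arm 0.29 m, τ = 211.7 × 0.29 = 61.39 N·m counterclockwise.
Potted plant: 8.46 × 9.8 = 82.91 N down at 0.66 m → arm 2.71 m, τ = 82.91 × 2.71 = 224.7 N·m clockwise.
Net moment of existing loads = 163.3 N·m clockwise.
The sign weighs 14.1 × 9.8 = 138.2 N and must supply an equal counterclockwise moment, so its lever arm about the fulcrum is 163.3 / 138.2 = 1.18 m.
That puts it at 3.37 + 1.18 = 4.55 m from the right end.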